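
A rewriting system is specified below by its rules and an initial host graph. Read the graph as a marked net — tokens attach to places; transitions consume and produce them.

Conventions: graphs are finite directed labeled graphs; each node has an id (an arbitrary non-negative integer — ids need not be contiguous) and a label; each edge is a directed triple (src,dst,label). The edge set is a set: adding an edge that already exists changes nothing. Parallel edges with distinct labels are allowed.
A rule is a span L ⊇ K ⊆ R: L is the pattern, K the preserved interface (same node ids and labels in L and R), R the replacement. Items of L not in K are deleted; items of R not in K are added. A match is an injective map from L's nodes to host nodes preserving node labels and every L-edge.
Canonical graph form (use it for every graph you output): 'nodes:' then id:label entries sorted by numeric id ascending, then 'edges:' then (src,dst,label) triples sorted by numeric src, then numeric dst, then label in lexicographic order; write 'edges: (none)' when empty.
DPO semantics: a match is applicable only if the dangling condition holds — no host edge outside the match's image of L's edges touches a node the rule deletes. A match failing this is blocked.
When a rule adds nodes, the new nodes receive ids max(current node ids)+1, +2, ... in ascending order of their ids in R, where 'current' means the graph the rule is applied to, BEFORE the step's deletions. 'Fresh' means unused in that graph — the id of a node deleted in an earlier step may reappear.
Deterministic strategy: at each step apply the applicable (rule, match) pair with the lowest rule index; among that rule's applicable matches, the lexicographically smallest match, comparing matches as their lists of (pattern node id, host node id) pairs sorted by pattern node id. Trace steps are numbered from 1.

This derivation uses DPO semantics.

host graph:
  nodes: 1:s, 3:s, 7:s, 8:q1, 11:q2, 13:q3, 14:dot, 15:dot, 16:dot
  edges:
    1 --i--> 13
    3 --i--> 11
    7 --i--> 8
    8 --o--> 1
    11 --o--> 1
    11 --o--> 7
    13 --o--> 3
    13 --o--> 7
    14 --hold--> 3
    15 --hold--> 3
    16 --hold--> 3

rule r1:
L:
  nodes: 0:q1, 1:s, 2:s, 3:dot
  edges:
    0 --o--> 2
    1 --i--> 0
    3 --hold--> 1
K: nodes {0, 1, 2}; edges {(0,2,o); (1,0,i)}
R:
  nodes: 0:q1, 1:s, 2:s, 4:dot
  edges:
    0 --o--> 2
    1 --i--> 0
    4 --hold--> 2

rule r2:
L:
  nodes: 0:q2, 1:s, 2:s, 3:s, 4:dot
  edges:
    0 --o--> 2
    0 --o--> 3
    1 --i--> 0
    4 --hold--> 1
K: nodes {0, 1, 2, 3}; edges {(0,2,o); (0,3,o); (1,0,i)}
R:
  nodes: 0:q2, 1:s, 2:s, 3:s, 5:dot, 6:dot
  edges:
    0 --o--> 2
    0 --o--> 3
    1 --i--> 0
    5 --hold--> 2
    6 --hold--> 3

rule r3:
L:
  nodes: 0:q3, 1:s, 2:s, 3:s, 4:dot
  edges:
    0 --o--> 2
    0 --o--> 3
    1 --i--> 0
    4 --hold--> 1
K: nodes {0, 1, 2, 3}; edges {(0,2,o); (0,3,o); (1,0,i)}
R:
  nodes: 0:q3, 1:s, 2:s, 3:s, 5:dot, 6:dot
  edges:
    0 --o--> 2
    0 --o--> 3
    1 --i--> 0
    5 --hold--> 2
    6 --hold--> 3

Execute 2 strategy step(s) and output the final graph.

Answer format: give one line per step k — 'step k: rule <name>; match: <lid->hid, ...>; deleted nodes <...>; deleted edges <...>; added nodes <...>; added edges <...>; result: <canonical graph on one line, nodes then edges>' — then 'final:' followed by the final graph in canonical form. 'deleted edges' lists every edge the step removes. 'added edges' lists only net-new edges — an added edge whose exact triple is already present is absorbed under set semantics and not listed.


step 1: rule r2; match: 0->11, 1->3, 2->1, 3->7, 4->14; deleted nodes 14; deleted edges (14,3,hold); added nodes 17, 18; added edges (17,1,hold); (18,7,hold); result: nodes: 1:s, 3:s, 7:s, 8:q1, 11:q2, 13:q3, 15:dot, 16:dot, 17:dot, 18:dot edges: (1,13,i); (3,11,i); (7,8,i); (8,1,o); (11,1,o); (11,7,o); (13,3,o); (13,7,o); (15,3,hold); (16,3,hold); (17,1,hold); (18,7,hold)
step 2: rule r1; match: 0->8, 1->7, 2->1, 3->18; deleted nodes 18; deleted edges (18,7,hold); added nodes 19; added edges (19,1,hold); result: nodes: 1:s, 3:s, 7:s, 8:q1, 11:q2, 13:q3, 15:dot, 16:dot, 17:dot, 19:dot edges: (1,13,i); (3,11,i); (7,8,i); (8,1,o); (11,1,o); (11,7,o); (13,3,o); (13,7,o); (15,3,hold); (16,3,hold); (17,1,hold); (19,1,hold)
final:
nodes: 1:s, 3:s, 7:s, 8:q1, 11:q2, 13:q3, 15:dot, 16:dot, 17:dot, 19:dot
edges: (1,13,i); (3,11,i); (7,8,i); (8,1,o); (11,1,o); (11,7,o); (13,3,o); (13,7,o); (15,3,hold); (16,3,hold); (17,1,hold); (19,1,hold)


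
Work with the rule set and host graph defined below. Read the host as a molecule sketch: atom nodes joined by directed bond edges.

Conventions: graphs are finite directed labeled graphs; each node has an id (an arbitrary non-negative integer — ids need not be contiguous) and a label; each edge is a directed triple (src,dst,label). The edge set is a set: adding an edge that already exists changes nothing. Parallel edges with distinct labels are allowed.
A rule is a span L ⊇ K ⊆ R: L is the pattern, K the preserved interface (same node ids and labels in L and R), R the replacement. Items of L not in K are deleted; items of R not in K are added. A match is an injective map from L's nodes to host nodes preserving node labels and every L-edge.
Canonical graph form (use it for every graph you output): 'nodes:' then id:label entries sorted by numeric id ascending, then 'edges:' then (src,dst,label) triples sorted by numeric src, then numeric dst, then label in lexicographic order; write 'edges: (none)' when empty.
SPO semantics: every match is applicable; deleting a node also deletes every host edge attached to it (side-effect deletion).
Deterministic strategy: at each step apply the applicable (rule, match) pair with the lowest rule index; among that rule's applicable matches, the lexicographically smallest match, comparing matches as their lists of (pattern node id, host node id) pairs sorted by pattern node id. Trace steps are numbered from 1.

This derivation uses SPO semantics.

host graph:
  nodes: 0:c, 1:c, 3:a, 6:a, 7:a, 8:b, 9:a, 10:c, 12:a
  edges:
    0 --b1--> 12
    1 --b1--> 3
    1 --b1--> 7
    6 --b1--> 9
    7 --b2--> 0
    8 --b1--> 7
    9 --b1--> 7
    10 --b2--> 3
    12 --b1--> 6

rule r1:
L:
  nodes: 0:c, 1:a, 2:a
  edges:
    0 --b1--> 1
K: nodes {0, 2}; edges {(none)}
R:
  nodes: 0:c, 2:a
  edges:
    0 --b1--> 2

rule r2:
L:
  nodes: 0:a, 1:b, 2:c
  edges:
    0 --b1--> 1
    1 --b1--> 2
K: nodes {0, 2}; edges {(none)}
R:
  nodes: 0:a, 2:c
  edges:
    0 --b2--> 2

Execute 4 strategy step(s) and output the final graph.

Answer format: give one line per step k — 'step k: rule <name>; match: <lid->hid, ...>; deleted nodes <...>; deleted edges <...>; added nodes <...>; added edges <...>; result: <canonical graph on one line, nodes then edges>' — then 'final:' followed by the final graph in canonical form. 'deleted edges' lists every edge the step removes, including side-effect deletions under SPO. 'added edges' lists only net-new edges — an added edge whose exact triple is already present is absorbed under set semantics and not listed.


step 1: rule r1; match: 0->0, 1->12, 2->3; deleted nodes 12; deleted edges (0,12,b1); (12,6,b1); added nodes (none); added edges (0,3,b1); result: nodes: 0:c, 1:c, 3:a, 6:a, 7:a, 8:b, 9:a, 10:c edges: (0,3,b1); (1,3,b1); (1,7,b1); (6,9,b1); (7,0,b2); (8,7,b1); (9,7,b1); (10,3,b2)
step 2: rule r1; match: 0->0, 1->3, 2->6; deleted nodes 3; deleted edges (0,3,b1); (1,3,b1); (10,3,b2); added nodes (none); added edges (0,6,b1); result: nodes: 0:c, 1:c, 6:a, 7:a, 8:b, 9:a, 10:c edges: (0,6,b1); (1,7,b1); (6,9,b1); (7,0,b2); (8,7,b1); (9,7,b1)
step 3: rule r1; match: 0->0, 1->6, 2->7; deleted nodes 6; deleted edges (0,6,b1); (6,9,b1); added nodes (none); added edges (0,7,b1); result: nodes: 0:c, 1:c, 7:a, 8:b, 9:a, 10:c edges: (0,7,b1); (1,7,b1); (7,0,b2); (8,7,b1); (9,7,b1)
step 4: rule r1; match: 0->0, 1->7, 2->9; deleted nodes 7; deleted edges (0,7,b1); (1,7,b1); (7,0,b2); (8,7,b1); (9,7,b1); added nodes (none); added edges (0,9,b1); result: nodes: 0:c, 1:c, 8:b, 9:a, 10:c edges: (0,9,b1)
final:
nodes: 0:c, 1:c, 8:b, 9:a, 10:c
edges: (0,9,b1)


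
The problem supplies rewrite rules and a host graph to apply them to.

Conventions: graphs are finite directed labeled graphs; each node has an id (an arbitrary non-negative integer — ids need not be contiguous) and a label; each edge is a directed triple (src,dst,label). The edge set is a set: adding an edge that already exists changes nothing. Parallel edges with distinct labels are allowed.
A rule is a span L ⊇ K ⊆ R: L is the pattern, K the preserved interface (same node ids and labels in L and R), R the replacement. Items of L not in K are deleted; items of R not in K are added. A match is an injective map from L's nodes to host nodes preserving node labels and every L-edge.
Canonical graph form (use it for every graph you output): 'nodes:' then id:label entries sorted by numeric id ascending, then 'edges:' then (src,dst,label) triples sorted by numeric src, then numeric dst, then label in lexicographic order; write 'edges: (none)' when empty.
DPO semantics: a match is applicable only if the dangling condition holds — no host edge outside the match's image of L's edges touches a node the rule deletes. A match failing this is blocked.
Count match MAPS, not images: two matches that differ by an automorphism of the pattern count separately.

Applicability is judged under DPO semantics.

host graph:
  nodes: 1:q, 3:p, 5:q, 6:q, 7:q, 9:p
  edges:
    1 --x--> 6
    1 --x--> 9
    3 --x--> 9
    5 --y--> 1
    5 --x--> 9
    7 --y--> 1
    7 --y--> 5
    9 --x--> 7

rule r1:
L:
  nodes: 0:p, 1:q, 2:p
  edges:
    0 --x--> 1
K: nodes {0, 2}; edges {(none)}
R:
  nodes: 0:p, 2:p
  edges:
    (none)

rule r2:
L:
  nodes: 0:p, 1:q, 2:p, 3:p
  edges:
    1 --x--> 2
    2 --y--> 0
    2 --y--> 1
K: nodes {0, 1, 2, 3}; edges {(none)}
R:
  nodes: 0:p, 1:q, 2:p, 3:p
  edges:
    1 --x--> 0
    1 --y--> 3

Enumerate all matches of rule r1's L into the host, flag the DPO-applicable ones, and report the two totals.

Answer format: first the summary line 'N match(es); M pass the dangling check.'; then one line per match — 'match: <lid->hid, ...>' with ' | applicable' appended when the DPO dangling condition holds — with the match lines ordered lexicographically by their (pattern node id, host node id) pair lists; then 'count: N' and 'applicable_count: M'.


1 match(es); 0 pass the dangling check.
match: 0->9, 1->7, 2->3
count: 1
applicable_count: 0


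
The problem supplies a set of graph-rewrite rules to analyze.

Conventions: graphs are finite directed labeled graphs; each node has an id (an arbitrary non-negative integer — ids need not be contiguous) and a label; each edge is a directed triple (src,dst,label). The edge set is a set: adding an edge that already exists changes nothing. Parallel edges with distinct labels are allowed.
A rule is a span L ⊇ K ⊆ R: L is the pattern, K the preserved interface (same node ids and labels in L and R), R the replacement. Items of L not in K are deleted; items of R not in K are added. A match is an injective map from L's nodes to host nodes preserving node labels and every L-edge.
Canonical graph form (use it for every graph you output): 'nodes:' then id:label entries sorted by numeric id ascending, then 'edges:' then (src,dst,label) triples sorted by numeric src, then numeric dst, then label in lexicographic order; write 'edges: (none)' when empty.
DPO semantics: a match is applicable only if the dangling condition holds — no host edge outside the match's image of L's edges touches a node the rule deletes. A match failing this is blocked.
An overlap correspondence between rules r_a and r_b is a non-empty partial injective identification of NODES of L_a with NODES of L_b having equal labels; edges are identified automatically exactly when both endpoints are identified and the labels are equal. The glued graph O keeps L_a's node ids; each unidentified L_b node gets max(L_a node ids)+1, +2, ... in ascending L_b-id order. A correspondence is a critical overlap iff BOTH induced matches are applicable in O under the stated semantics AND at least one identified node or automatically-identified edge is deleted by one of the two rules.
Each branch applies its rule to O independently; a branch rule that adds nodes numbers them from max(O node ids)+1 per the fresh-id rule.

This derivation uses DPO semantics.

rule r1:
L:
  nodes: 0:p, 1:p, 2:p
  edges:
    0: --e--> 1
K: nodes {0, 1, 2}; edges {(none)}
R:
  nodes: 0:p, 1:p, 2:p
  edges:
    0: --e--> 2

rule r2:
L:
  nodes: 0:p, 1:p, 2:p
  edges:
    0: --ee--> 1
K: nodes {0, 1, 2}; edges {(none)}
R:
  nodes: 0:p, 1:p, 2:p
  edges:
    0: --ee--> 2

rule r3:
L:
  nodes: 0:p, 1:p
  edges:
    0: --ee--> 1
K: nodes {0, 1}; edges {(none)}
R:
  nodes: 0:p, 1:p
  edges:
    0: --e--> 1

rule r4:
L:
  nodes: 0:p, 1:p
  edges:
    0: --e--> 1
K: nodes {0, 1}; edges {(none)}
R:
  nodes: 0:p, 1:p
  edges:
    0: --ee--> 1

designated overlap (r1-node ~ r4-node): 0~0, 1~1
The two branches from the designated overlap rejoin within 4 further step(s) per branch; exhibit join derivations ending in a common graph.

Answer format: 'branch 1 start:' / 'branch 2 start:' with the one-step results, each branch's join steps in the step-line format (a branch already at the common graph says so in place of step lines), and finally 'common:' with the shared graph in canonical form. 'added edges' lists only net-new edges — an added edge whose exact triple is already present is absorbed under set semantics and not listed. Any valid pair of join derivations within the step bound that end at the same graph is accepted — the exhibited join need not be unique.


branch 1 start:
nodes: 0:p, 1:p, 2:p
edges: (0,2,e)
branch 2 start:
nodes: 0:p, 1:p, 2:p
edges: (0,1,ee)
branch 1 step 1: rule r1; match: 0->0, 1->2, 2->1; deleted nodes (none); deleted edges (0,2,e); added nodes (none); added edges (0,1,e); result: nodes: 0:p, 1:p, 2:p edges: (0,1,e)
branch 2 step 1: rule r3; match: 0->0, 1->1; deleted nodes (none); deleted edges (0,1,ee); added nodes (none); added edges (0,1,e); result: nodes: 0:p, 1:p, 2:p edges: (0,1,e)
common:
nodes: 0:p, 1:p, 2:p
edges: (0,1,e)


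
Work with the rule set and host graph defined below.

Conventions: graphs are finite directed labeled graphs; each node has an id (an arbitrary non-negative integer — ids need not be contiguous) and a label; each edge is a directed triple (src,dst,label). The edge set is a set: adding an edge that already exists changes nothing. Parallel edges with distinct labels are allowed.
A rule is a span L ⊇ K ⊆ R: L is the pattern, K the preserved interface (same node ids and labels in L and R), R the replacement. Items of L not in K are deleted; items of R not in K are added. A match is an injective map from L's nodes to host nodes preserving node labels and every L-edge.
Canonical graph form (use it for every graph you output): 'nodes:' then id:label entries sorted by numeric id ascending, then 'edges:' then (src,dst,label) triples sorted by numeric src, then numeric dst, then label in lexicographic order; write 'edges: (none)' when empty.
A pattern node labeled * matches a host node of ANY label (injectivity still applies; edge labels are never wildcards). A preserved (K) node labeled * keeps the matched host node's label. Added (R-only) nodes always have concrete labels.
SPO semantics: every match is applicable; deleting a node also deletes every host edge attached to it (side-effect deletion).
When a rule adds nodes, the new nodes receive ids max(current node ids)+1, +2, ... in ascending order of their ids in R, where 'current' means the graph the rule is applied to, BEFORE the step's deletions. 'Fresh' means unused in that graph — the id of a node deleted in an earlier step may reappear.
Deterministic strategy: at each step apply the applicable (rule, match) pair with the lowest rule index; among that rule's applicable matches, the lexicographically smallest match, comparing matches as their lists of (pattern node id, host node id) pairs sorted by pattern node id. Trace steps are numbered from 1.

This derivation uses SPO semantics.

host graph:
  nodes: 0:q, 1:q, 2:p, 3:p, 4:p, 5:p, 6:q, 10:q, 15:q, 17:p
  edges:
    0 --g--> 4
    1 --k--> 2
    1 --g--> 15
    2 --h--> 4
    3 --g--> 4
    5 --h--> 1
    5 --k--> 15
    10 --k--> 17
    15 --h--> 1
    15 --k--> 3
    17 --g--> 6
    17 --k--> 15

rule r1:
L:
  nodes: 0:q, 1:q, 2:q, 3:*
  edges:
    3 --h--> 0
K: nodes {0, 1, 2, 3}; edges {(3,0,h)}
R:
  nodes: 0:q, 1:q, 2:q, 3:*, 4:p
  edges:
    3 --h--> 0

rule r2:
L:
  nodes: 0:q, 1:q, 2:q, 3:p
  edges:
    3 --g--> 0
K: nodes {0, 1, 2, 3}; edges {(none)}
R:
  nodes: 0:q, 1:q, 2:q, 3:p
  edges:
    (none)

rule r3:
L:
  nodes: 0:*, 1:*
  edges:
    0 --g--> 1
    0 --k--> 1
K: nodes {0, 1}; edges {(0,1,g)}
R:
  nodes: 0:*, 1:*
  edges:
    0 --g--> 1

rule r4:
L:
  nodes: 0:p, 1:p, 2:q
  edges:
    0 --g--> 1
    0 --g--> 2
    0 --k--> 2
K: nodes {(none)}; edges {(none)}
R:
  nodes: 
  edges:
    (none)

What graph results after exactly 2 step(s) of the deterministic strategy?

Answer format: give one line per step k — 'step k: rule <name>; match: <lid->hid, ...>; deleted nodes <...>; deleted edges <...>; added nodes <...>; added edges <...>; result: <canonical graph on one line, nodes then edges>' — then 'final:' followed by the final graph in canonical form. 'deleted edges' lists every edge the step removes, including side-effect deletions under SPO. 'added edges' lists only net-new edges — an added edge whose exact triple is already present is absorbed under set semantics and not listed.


step 1: rule r1; match: 0->1, 1->0, 2->6, 3->5; deleted nodes (none); deleted edges (none); added nodes 18; added edges (none); result: nodes: 0:q, 1:q, 2:p, 3:p, 4:p, 5:p, 6:q, 10:q, 15:q, 17:p, 18:p edges: (0,4,g); (1,2,k); (1,15,g); (2,4,h); (3,4,g); (5,1,h); (5,15,k); (10,17,k); (15,1,h); (15,3,k); (17,6,g); (17,15,k)
step 2: rule r1; match: 0->1, 1->0, 2->6, 3->5; deleted nodes (none); deleted edges (none); added nodes 19; added edges (none); result: nodes: 0:q, 1:q, 2:p, 3:p, 4:p, 5:p, 6:q, 10:q, 15:q, 17:p, 18:p, 19:p edges: (0,4,g); (1,2,k); (1,15,g); (2,4,h); (3,4,g); (5,1,h); (5,15,k); (10,17,k); (15,1,h); (15,3,k); (17,6,g); (17,15,k)
final:
nodes: 0:q, 1:q, 2:p, 3:p, 4:p, 5:p, 6:q, 10:q, 15:q, 17:p, 18:p, 19:p
edges: (0,4,g); (1,2,k); (1,15,g); (2,4,h); (3,4,g); (5,1,h); (5,15,k); (10,17,k); (15,1,h); (15,3,k); (17,6,g); (17,15,k)


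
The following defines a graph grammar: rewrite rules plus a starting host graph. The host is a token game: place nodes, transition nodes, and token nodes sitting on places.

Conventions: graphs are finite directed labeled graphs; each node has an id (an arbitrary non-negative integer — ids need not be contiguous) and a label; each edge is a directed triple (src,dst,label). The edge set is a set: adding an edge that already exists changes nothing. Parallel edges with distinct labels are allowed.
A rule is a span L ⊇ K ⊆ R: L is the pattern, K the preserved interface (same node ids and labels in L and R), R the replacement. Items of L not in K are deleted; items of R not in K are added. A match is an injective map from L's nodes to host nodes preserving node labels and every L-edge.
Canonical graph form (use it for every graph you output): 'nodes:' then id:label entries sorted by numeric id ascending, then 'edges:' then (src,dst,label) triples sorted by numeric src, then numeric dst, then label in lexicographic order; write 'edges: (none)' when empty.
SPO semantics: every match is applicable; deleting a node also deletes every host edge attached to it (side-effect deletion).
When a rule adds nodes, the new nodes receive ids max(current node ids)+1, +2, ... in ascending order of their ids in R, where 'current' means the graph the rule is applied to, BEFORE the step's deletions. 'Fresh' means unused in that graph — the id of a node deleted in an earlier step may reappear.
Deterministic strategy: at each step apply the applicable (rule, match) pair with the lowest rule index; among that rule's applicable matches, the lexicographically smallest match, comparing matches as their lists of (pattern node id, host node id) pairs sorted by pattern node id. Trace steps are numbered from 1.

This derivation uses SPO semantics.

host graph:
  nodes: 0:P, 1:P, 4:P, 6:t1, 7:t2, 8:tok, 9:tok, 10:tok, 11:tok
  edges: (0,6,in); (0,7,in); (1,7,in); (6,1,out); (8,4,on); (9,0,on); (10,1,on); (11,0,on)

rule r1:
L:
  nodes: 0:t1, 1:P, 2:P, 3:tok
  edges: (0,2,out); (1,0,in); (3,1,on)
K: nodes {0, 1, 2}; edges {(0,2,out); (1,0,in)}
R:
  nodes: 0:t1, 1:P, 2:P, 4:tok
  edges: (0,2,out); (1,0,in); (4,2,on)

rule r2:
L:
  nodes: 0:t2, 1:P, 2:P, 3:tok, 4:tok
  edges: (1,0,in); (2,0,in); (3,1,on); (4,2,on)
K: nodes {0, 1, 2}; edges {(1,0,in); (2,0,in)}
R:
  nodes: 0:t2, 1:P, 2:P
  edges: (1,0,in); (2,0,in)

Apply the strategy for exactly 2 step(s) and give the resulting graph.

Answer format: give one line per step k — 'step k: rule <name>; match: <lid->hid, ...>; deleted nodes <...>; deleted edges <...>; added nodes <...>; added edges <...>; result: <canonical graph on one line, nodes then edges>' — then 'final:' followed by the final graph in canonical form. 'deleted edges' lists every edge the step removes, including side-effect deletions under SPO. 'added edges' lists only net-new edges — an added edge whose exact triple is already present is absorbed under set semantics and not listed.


step 1: rule r1; match: 0->6, 1->0, 2->1, 3->9; deleted nodes 9; deleted edges (9,0,on); added nodes 12; added edges (12,1,on); result: nodes: 0:P, 1:P, 4:P, 6:t1, 7:t2, 8:tok, 10:tok, 11:tok, 12:tok edges: (0,6,in); (0,7,in); (1,7,in); (6,1,out); (8,4,on); (10,1,on); (11,0,on); (12,1,on)
step 2: rule r1; match: 0->6, 1->0, 2->1, 3->11; deleted nodes 11; deleted edges (11,0,on); added nodes 13; added edges (13,1,on); result: nodes: 0:P, 1:P, 4:P, 6:t1, 7:t2, 8:tok, 10:tok, 12:tok, 13:tok edges: (0,6,in); (0,7,in); (1,7,in); (6,1,out); (8,4,on); (10,1,on); (12,1,on); (13,1,on)
final:
nodes: 0:P, 1:P, 4:P, 6:t1, 7:t2, 8:tok, 10:tok, 12:tok, 13:tok
edges: (0,6,in); (0,7,in); (1,7,in); (6,1,out); (8,4,on); (10,1,on); (12,1,on); (13,1,on)


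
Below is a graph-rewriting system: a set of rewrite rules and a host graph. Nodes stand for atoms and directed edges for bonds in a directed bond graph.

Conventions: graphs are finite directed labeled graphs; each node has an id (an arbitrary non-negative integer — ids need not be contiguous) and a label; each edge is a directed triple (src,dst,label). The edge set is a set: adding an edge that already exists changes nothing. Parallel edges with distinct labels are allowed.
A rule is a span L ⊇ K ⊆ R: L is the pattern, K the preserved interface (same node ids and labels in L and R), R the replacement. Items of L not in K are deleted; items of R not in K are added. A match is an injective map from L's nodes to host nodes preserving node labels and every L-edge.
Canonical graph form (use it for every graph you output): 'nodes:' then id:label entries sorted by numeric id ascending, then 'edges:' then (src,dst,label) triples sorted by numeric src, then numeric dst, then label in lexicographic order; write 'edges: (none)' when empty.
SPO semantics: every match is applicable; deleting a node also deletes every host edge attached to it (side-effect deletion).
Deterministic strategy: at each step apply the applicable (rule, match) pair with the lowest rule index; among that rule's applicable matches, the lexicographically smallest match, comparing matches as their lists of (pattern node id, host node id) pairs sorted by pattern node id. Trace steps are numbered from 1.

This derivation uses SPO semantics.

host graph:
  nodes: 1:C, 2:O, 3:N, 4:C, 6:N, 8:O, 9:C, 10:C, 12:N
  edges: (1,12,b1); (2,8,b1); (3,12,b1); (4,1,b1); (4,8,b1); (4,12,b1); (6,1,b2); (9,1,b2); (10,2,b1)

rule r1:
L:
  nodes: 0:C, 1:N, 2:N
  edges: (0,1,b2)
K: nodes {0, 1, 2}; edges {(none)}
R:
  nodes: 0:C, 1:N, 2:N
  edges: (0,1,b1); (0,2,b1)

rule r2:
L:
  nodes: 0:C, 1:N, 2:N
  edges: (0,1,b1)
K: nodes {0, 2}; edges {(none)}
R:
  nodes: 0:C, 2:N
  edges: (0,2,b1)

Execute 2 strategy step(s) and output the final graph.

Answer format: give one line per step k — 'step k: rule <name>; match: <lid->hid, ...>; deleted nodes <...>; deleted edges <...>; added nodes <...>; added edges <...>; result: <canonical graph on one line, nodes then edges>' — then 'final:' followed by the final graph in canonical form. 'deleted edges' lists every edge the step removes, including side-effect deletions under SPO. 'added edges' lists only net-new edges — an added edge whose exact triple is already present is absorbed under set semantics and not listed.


step 1: rule r2; match: 0->1, 1->12, 2->3; deleted nodes 12; deleted edges (1,12,b1); (3,12,b1); (4,12,b1); added nodes (none); added edges (1,3,b1); result: nodes: 1:C, 2:O, 3:N, 4:C, 6:N, 8:O, 9:C, 10:C edges: (1,3,b1); (2,8,b1); (4,1,b1); (4,8,b1); (6,1,b2); (9,1,b2); (10,2,b1)
step 2: rule r2; match: 0->1, 1->3, 2->6; deleted nodes 3; deleted edges (1,3,b1); added nodes (none); added edges (1,6,b1); result: nodes: 1:C, 2:O, 4:C, 6:N, 8:O, 9:C, 10:C edges: (1,6,b1); (2,8,b1); (4,1,b1); (4,8,b1); (6,1,b2); (9,1,b2); (10,2,b1)
final:
nodes: 1:C, 2:O, 4:C, 6:N, 8:O, 9:C, 10:C
edges: (1,6,b1); (2,8,b1); (4,1,b1); (4,8,b1); (6,1,b2); (9,1,b2); (10,2,b1)


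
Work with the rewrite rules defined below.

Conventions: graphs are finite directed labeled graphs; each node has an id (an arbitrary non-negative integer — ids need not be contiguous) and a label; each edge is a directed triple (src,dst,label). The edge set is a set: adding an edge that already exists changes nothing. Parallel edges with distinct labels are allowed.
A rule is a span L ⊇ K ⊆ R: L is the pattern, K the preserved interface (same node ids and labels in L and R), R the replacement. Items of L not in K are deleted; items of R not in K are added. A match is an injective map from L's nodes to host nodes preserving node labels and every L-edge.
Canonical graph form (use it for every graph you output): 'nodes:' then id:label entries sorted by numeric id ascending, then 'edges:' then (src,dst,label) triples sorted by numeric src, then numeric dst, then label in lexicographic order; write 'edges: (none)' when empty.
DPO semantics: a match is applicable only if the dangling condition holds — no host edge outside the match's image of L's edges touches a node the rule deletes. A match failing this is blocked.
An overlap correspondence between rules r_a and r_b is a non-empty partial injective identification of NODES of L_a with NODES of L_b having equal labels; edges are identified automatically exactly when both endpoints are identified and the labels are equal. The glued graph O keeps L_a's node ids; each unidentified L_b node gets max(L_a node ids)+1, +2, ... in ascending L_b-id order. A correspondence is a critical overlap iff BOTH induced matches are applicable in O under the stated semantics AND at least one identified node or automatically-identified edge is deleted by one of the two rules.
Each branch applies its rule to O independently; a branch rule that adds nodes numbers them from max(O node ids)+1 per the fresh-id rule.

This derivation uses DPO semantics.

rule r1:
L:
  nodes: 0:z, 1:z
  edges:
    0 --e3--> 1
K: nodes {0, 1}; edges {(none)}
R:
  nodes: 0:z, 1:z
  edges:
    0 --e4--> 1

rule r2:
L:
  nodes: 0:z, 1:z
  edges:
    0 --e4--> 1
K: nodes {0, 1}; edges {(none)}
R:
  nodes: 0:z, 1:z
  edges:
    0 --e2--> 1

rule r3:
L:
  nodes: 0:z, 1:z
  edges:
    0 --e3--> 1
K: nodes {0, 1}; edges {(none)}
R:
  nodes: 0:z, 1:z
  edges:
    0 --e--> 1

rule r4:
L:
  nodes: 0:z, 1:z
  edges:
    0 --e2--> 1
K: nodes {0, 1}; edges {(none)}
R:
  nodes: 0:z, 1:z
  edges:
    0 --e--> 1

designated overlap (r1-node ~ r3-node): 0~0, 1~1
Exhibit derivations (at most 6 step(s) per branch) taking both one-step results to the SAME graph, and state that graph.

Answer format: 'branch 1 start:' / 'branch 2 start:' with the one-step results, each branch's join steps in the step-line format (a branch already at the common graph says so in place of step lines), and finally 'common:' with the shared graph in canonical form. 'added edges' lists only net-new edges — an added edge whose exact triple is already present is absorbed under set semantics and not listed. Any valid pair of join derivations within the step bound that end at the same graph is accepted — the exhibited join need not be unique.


branch 1 start:
nodes: 0:z, 1:z
edges: (0,1,e4)
branch 2 start:
nodes: 0:z, 1:z
edges: (0,1,e)
branch 1 step 1: rule r2; match: 0->0, 1->1; deleted nodes (none); deleted edges (0,1,e4); added nodes (none); added edges (0,1,e2); result: nodes: 0:z, 1:z edges: (0,1,e2)
branch 1 step 2: rule r4; match: 0->0, 1->1; deleted nodes (none); deleted edges (0,1,e2); added nodes (none); added edges (0,1,e); result: nodes: 0:z, 1:z edges: (0,1,e)
branch 2: already at the common graph (0 steps)
common:
nodes: 0:z, 1:z
edges: (0,1,e)


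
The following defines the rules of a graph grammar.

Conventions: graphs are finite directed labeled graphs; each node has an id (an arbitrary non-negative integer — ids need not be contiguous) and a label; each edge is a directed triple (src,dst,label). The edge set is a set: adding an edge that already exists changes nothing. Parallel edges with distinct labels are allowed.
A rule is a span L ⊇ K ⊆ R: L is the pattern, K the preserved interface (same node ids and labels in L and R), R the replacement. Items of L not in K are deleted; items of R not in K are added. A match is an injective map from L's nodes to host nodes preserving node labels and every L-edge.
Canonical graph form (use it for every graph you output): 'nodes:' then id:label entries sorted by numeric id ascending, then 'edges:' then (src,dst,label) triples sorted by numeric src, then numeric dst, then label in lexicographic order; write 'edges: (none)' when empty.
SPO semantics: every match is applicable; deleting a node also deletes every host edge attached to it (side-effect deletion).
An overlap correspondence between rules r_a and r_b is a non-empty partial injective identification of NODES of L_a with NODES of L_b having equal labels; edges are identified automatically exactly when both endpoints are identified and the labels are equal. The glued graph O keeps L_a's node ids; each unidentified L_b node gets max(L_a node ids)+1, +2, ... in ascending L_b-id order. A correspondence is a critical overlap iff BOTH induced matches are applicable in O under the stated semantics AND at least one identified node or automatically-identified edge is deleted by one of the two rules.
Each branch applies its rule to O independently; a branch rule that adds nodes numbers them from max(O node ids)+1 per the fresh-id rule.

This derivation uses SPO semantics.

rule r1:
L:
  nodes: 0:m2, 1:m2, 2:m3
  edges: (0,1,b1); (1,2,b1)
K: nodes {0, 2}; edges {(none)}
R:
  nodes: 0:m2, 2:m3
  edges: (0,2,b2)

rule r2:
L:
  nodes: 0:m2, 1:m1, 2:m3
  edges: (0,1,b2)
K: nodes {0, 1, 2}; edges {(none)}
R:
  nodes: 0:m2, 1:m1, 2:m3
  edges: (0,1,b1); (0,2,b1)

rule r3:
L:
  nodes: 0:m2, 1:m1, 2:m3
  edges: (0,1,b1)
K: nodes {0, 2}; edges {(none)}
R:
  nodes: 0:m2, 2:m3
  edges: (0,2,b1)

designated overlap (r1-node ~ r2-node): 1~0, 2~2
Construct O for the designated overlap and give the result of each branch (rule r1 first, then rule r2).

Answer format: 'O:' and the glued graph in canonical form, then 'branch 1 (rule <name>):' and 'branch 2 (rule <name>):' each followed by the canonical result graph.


O:
nodes: 0:m2, 1:m2, 2:m3, 3:m1
edges: (0,1,b1); (1,2,b1); (1,3,b2)
branch 1 (rule r1):
nodes: 0:m2, 2:m3, 3:m1
edges: (0,2,b2)
branch 2 (rule r2):
nodes: 0:m2, 1:m2, 2:m3, 3:m1
edges: (0,1,b1); (1,2,b1); (1,3,b1)


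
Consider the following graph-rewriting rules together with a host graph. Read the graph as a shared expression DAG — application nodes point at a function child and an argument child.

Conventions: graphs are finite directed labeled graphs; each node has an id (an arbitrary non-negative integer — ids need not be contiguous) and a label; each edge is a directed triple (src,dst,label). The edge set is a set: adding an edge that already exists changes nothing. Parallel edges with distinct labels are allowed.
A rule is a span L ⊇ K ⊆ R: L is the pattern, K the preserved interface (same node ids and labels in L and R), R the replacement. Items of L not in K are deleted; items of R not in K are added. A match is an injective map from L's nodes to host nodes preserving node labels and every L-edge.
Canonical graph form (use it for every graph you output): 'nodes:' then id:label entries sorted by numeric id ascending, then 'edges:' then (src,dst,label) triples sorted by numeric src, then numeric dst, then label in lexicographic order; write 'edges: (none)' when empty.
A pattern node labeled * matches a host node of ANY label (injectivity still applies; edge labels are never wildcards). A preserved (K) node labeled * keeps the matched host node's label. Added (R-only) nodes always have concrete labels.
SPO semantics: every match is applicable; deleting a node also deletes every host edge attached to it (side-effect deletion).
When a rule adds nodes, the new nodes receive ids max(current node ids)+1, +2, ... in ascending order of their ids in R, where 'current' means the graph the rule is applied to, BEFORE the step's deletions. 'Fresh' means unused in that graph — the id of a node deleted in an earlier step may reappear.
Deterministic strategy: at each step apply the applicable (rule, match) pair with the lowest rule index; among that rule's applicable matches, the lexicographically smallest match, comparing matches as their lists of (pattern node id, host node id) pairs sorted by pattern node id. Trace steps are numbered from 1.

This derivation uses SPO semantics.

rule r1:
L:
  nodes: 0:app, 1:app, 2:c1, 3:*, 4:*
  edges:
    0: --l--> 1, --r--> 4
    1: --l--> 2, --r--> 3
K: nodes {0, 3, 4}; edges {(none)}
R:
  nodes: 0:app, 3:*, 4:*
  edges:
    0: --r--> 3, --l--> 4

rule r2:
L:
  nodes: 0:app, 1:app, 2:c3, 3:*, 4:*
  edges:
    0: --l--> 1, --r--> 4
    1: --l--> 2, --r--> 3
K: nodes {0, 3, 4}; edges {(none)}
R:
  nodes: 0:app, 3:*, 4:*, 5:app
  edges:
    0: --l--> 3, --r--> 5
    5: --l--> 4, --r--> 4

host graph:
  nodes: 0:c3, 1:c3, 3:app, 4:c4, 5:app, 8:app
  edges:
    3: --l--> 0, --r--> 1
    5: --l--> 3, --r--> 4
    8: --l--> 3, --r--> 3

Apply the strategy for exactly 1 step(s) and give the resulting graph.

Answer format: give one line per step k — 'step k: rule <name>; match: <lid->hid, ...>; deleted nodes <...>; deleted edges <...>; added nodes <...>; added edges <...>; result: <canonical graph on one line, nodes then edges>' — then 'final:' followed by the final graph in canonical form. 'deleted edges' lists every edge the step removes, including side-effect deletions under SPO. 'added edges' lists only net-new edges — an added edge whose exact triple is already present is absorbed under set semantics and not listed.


step 1: rule r2; match: 0->5, 1->3, 2->0, 3->1, 4->4; deleted nodes 0, 3; deleted edges (3,0,l); (3,1,r); (5,3,l); (5,4,r); (8,3,l); (8,3,r); added nodes 9; added edges (5,1,l); (5,9,r); (9,4,l); (9,4,r); result: nodes: 1:c3, 4:c4, 5:app, 8:app, 9:app edges: (5,1,l); (5,9,r); (9,4,l); (9,4,r)
final:
nodes: 1:c3, 4:c4, 5:app, 8:app, 9:app
edges: (5,1,l); (5,9,r); (9,4,l); (9,4,r)


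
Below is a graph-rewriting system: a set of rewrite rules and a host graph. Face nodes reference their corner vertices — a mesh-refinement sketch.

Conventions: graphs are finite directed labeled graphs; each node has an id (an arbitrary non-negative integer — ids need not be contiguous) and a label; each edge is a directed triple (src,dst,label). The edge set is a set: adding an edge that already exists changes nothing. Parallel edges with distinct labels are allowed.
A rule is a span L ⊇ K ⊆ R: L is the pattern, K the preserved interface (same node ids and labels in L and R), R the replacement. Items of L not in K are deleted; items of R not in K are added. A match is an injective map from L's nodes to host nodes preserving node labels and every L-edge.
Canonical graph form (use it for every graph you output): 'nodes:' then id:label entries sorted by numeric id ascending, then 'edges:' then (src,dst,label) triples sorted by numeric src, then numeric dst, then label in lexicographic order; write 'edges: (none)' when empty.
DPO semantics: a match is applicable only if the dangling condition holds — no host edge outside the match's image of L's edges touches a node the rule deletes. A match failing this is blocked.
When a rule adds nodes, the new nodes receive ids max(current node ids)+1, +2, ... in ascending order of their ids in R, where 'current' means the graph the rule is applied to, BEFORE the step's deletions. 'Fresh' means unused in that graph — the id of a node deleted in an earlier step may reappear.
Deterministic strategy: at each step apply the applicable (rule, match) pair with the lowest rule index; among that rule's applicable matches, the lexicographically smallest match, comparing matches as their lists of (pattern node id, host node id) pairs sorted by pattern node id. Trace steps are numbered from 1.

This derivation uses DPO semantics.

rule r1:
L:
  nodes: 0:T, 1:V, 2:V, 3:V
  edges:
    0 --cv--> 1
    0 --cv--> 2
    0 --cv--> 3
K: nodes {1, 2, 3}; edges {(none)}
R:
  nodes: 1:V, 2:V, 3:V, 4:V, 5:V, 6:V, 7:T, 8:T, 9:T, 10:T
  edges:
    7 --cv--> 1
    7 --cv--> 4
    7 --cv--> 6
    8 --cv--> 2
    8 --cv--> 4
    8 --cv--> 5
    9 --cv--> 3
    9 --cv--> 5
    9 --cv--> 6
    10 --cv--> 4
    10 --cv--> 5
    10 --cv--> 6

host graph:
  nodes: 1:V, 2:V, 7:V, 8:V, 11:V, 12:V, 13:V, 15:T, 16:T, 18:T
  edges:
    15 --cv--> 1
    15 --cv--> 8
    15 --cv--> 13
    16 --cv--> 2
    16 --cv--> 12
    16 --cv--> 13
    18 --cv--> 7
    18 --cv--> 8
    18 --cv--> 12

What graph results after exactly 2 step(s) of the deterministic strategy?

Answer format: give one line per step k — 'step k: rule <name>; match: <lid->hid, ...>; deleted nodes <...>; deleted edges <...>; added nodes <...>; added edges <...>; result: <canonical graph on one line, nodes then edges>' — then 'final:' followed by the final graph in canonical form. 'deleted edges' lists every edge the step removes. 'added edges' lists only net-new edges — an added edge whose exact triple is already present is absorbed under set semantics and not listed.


step 1: rule r1; match: 0->15, 1->1, 2->8, 3->13; deleted nodes 15; deleted edges (15,1,cv); (15,8,cv); (15,13,cv); added nodes 19, 20, 21, 22, 23, 24, 25; added edges (22,1,cv); (22,19,cv); (22,21,cv); (23,8,cv); (23,19,cv); (23,20,cv); (24,13,cv); (24,20,cv); (24,21,cv); (25,19,cv); (25,20,cv); (25,21,cv); result: nodes: 1:V, 2:V, 7:V, 8:V, 11:V, 12:V, 13:V, 16:T, 18:T, 19:V, 20:V, 21:V, 22:T, 23:T, 24:T, 25:T edges: (16,2,cv); (16,12,cv); (16,13,cv); (18,7,cv); (18,8,cv); (18,12,cv); (22,1,cv); (22,19,cv); (22,21,cv); (23,8,cv); (23,19,cv); (23,20,cv); (24,13,cv); (24,20,cv); (24,21,cv); (25,19,cv); (25,20,cv); (25,21,cv)
step 2: rule r1; match: 0->16, 1->2, 2->12, 3->13; deleted nodes 16; deleted edges (16,2,cv); (16,12,cv); (16,13,cv); added nodes 26, 27, 28, 29, 30, 31, 32; added edges (29,2,cv); (29,26,cv); (29,28,cv); (30,12,cv); (30,26,cv); (30,27,cv); (31,13,cv); (31,27,cv); (31,28,cv); (32,26,cv); (32,27,cv); (32,28,cv); result: nodes: 1:V, 2:V, 7:V, 8:V, 11:V, 12:V, 13:V, 18:T, 19:V, 20:V, 21:V, 22:T, 23:T, 24:T, 25:T, 26:V, 27:V, 28:V, 29:T, 30:T, 31:T, 32:T edges: (18,7,cv); (18,8,cv); (18,12,cv); (22,1,cv); (22,19,cv); (22,21,cv); (23,8,cv); (23,19,cv); (23,20,cv); (24,13,cv); (24,20,cv); (24,21,cv); (25,19,cv); (25,20,cv); (25,21,cv); (29,2,cv); (29,26,cv); (29,28,cv); (30,12,cv); (30,26,cv); (30,27,cv); (31,13,cv); (31,27,cv); (31,28,cv); (32,26,cv); (32,27,cv); (32,28,cv)
final:
nodes: 1:V, 2:V, 7:V, 8:V, 11:V, 12:V, 13:V, 18:T, 19:V, 20:V, 21:V, 22:T, 23:T, 24:T, 25:T, 26:V, 27:V, 28:V, 29:T, 30:T, 31:T, 32:T
edges: (18,7,cv); (18,8,cv); (18,12,cv); (22,1,cv); (22,19,cv); (22,21,cv); (23,8,cv); (23,19,cv); (23,20,cv); (24,13,cv); (24,20,cv); (24,21,cv); (25,19,cv); (25,20,cv); (25,21,cv); (29,2,cv); (29,26,cv); (29,28,cv); (30,12,cv); (30,26,cv); (30,27,cv); (31,13,cv); (31,27,cv); (31,28,cv); (32,26,cv); (32,27,cv); (32,28,cv)
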